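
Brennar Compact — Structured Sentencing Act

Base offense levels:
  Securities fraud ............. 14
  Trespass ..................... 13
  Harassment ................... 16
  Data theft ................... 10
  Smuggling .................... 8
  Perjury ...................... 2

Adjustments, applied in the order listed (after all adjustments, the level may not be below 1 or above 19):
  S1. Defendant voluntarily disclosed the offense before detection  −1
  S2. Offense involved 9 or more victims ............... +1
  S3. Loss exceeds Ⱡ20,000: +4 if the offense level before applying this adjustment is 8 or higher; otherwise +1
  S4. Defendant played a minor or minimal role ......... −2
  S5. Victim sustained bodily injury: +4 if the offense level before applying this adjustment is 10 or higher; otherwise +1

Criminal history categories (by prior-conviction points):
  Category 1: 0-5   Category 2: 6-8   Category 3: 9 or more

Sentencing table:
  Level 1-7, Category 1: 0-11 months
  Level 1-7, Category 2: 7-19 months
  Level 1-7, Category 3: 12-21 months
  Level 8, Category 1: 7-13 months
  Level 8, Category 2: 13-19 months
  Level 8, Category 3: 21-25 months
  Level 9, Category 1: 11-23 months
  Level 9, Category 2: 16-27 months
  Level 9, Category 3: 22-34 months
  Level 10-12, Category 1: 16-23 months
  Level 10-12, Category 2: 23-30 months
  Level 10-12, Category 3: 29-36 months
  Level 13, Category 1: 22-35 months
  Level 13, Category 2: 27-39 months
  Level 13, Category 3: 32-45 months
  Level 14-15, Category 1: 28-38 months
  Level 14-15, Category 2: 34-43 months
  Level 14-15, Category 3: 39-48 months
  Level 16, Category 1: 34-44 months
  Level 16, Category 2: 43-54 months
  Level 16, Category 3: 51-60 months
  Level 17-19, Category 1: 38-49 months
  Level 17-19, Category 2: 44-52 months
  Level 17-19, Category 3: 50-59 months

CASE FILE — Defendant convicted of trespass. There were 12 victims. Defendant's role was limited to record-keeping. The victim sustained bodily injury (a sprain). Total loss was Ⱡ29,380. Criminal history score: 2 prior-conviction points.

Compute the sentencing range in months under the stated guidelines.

38-49 months

Base offense level for trespass: 13.
S1 does not apply.
S2 applies: 13 + 1 = 14.
S3 applies (level before this adjustment is 14 ≥ 8, so +4): 14 + 4 = 18.
S4 applies: 18 − 2 = 16.
S5 applies (level before this adjustment is 16 ≥ 10, so +4): 16 + 4 = 20.
Level 20 exceeds the maximum of 19; capped at 19.
Final offense level: 19.
Criminal history: 2 prior points → Category 1 (0-5).
Level 19 falls in the 17-19 band.
Grid: Level 17-19 × Category 1 = 38-49 months.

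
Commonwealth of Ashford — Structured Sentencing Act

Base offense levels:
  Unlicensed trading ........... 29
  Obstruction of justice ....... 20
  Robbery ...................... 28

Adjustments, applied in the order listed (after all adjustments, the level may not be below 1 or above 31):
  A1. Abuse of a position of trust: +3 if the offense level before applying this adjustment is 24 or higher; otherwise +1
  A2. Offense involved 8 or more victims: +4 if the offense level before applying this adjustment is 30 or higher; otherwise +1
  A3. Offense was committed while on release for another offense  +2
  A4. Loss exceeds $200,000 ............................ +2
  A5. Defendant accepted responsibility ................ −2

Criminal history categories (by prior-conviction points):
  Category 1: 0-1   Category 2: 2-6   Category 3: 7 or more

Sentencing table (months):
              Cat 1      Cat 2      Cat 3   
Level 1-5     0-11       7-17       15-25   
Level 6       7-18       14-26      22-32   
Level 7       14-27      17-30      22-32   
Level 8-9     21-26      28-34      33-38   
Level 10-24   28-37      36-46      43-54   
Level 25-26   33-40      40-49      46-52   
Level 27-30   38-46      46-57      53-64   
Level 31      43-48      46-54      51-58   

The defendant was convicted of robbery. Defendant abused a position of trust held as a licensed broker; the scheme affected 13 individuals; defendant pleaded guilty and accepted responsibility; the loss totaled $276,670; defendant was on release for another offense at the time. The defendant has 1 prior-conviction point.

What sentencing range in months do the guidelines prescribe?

43-48 months

Base offense level for robbery: 28.
A1 applies (level before this adjustment is 28 ≥ 24, so +3): 28 + 3 = 31.
A2 applies (level before this adjustment is 31 ≥ 30, so +4): 31 + 4 = 35.
A3 applies: 35 + 2 = 37.
A4 applies: 37 + 2 = 39.
A5 applies: 39 − 2 = 37.
Level 37 exceeds the maximum of 31; capped at 31.
Final offense level: 31.
Criminal history: 1 prior point → Category 1 (0-1).
Level 31 falls in the 31 band.
Grid: Level 31 × Category 1 = 43-48 months.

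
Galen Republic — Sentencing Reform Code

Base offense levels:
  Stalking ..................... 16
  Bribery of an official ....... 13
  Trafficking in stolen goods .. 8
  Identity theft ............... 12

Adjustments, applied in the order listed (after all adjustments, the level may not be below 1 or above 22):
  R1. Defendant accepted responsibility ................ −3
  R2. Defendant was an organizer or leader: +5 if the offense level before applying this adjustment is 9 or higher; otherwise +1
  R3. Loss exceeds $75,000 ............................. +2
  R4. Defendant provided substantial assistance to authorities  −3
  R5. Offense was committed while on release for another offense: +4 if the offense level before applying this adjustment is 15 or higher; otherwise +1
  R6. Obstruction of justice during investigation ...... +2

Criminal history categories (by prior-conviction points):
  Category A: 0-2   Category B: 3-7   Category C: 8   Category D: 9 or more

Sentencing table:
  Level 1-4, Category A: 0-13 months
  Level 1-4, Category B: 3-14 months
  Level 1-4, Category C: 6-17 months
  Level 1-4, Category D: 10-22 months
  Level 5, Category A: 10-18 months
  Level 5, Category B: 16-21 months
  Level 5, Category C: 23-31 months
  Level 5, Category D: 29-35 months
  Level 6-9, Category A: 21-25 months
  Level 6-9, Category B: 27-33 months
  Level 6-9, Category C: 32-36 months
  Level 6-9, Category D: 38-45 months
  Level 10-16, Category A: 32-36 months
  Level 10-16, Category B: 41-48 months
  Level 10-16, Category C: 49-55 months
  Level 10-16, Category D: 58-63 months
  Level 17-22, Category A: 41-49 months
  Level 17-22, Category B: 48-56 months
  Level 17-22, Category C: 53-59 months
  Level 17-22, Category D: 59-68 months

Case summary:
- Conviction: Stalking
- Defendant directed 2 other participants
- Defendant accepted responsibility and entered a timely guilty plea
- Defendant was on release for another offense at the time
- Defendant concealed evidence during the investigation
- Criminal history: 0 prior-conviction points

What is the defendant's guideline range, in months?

41-49 months

Base offense level for stalking: 16.
R1 applies: 16 − 3 = 13.
R2 applies (level before this adjustment is 13 ≥ 9, so +5): 13 + 5 = 18.
R4 does not apply.
R5 applies (level before this adjustment is 18 ≥ 15, so +4): 18 + 4 = 22.
R6 applies: 22 + 2 = 24.
Level 24 exceeds the maximum of 22; capped at 22.
Final offense level: 22.
Criminal history: 0 prior points → Category A (0-2).
Level 22 falls in the 17-22 band.
Grid: Level 17-22 × Category A = 41-49 months.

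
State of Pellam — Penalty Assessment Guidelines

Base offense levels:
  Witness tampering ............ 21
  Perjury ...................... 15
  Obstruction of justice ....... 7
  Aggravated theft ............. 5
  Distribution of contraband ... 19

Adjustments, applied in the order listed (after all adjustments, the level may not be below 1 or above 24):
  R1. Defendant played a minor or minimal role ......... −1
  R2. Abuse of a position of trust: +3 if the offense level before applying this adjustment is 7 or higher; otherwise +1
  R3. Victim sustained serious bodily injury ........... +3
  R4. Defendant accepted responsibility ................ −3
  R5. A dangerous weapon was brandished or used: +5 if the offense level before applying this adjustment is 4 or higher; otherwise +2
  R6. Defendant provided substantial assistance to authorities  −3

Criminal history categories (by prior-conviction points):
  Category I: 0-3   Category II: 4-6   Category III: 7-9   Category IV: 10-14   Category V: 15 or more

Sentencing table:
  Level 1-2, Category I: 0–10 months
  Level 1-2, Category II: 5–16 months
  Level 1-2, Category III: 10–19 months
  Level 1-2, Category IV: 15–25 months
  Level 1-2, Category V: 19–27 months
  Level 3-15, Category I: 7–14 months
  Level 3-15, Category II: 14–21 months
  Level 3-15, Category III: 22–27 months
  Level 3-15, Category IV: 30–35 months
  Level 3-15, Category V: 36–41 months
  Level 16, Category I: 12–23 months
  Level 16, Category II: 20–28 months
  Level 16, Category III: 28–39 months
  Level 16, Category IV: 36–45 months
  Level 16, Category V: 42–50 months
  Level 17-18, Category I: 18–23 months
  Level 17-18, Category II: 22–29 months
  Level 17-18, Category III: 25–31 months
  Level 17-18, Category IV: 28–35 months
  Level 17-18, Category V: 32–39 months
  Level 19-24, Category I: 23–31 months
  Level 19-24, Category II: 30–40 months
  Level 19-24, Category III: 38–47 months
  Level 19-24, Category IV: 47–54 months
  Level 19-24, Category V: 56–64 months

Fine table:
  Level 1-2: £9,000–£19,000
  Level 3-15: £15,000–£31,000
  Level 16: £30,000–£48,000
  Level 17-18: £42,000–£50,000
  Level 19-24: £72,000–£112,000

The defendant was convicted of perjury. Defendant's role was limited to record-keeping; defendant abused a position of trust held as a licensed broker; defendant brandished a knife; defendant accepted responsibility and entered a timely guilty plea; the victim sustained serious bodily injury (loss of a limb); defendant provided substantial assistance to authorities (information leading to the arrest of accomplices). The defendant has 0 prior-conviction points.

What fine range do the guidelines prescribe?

Base offense level for perjury: 15.
R1 applies: 15 − 1 = 14.
R2 applies (level before this adjustment is 14 ≥ 7, so +3): 14 + 3 = 17.
R3 applies: 17 + 3 = 20.
R4 applies: 20 − 3 = 17.
R5 applies (level before this adjustment is 17 ≥ 4, so +5): 17 + 5 = 22.
R6 applies: 22 − 3 = 19.
Final offense level: 19.
Level 19 falls in the 19-24 band.
Fine table: Level 19-24 → £72,000–£112,000.

£72,000–£112,000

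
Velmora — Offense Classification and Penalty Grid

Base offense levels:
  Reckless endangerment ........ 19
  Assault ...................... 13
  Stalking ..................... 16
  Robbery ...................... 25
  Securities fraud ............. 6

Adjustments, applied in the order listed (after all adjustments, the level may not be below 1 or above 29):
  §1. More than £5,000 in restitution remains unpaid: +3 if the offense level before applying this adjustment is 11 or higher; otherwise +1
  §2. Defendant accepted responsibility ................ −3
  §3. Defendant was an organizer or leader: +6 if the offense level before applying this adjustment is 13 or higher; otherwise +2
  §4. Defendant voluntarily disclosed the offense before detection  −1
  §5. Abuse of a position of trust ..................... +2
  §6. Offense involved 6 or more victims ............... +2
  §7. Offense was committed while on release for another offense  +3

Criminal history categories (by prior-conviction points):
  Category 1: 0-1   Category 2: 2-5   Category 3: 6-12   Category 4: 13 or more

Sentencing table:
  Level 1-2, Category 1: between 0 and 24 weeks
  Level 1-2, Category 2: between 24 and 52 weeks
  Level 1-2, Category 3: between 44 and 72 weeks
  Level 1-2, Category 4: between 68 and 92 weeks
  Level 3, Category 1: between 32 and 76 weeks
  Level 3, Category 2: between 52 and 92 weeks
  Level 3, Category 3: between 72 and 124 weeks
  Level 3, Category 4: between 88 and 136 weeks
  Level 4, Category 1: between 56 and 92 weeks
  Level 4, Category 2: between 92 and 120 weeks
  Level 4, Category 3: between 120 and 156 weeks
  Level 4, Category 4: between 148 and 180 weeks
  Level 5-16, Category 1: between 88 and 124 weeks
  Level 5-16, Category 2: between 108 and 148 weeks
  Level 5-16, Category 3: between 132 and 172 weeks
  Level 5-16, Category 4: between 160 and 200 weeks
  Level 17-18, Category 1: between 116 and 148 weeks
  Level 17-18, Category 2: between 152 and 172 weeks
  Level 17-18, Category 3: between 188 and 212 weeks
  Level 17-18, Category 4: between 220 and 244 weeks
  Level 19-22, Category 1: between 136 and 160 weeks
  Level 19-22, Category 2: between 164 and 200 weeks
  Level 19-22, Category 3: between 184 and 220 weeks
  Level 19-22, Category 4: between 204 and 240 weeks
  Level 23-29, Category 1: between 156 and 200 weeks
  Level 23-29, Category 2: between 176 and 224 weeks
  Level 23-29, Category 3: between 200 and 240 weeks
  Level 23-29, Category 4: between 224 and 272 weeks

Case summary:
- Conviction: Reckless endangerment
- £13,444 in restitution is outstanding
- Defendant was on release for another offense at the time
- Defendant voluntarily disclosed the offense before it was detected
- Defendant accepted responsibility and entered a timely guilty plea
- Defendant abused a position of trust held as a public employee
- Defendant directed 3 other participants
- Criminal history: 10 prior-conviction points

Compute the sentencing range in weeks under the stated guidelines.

Base offense level for reckless endangerment: 19.
§1 applies (level before this adjustment is 19 ≥ 11, so +3): 19 + 3 = 22.
§2 applies: 22 − 3 = 19.
§3 applies (level before this adjustment is 19 ≥ 13, so +6): 19 + 6 = 25.
§4 applies: 25 − 1 = 24.
§5 applies: 24 + 2 = 26.
§7 applies: 26 + 3 = 29.
Final offense level: 29.
Criminal history: 10 prior points → Category 3 (6-12).
Level 29 falls in the 23-29 band.
Grid: Level 23-29 × Category 3 = 200-240 weeks.

200-240 weeks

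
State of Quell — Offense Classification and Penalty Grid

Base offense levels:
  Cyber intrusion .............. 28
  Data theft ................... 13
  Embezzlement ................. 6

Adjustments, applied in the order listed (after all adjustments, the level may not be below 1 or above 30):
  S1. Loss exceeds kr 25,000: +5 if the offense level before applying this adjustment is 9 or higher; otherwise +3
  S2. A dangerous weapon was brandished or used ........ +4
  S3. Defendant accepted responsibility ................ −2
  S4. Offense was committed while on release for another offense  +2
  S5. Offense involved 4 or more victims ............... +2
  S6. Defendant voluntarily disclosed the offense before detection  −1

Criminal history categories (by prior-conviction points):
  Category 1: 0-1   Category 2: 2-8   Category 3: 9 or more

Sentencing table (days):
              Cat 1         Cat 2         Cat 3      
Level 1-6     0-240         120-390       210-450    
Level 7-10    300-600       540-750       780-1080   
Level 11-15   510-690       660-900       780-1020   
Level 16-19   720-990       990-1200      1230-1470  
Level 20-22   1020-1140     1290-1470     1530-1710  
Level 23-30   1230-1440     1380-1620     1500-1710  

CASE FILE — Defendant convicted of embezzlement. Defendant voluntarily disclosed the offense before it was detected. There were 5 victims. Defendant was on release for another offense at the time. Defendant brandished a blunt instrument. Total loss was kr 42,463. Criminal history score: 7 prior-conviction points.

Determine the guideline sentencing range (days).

Base offense level for embezzlement: 6.
S1 applies (level before this adjustment is 6 < 9, so +3): 6 + 3 = 9.
S2 applies: 9 + 4 = 13.
S3 does not apply.
S4 applies: 13 + 2 = 15.
S5 applies: 15 + 2 = 17.
S6 applies: 17 − 1 = 16.
Final offense level: 16.
Criminal history: 7 prior points → Category 2 (2-8).
Level 16 falls in the 16-19 band.
Grid: Level 16-19 × Category 2 = 990-1200 days.

990-1200 days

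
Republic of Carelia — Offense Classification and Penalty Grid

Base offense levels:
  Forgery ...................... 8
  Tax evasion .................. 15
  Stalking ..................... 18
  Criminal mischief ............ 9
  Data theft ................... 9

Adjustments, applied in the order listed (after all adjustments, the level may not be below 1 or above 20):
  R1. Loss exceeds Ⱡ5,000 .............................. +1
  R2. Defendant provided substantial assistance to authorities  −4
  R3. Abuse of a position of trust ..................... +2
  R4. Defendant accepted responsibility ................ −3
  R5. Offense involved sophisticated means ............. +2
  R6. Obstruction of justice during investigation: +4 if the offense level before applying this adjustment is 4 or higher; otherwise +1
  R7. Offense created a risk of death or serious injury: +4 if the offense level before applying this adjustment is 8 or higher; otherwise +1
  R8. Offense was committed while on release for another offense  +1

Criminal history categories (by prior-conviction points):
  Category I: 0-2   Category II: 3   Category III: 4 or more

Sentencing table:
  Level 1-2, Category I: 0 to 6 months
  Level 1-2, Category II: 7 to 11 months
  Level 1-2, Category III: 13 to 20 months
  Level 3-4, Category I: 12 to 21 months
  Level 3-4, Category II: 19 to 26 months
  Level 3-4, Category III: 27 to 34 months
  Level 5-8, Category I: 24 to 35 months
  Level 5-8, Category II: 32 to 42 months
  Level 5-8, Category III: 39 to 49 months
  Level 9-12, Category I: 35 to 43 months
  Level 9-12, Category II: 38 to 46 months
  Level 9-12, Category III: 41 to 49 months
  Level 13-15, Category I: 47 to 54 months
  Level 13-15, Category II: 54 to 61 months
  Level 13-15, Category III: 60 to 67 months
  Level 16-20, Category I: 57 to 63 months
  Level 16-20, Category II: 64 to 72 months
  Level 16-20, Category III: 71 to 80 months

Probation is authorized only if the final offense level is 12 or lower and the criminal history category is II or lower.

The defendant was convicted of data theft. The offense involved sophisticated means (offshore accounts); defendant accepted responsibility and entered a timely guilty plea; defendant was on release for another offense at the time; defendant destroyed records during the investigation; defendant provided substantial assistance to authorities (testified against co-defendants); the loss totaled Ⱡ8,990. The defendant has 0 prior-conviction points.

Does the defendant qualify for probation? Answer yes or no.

Yes

Base offense level for data theft: 9.
R1 applies: 9 + 1 = 10.
R2 applies: 10 − 4 = 6.
R3 does not apply.
R4 applies: 6 − 3 = 3.
R5 applies: 3 + 2 = 5.
R6 applies (level before this adjustment is 5 ≥ 4, so +4): 5 + 4 = 9.
R7 does not apply.
R8 applies: 9 + 1 = 10.
Final offense level: 10.
Criminal history: 0 prior points → Category I (0-2).
Level 10 falls in the 9-12 band.
Grid: Level 9-12 × Category I = 35-43 months.
Probation check: level 10 ≤ 12 and category I ≤ II → eligible.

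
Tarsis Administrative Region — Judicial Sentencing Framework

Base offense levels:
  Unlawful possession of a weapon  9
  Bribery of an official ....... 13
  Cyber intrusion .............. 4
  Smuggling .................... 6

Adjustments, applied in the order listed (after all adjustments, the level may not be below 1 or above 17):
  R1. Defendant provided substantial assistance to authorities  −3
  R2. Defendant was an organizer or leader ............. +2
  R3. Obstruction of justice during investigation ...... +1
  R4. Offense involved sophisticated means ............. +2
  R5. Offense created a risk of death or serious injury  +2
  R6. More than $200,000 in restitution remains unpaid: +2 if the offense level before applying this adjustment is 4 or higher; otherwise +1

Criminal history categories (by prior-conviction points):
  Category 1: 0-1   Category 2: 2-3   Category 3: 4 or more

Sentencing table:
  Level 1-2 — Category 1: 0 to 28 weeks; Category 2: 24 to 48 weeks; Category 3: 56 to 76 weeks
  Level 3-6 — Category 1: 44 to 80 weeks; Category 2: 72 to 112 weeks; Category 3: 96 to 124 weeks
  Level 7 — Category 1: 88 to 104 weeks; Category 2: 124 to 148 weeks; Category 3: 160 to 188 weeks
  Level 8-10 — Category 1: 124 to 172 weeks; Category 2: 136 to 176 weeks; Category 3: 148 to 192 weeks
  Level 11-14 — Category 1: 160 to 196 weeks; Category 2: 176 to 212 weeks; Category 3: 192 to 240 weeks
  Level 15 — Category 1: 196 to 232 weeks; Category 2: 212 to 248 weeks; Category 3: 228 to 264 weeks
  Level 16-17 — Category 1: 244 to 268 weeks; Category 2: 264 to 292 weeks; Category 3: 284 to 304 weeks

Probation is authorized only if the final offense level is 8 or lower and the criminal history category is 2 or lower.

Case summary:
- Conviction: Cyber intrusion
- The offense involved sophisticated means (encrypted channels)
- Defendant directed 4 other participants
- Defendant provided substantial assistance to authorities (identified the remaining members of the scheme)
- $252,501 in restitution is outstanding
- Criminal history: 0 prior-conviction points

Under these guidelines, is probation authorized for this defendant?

Base offense level for cyber intrusion: 4.
R1 applies: 4 − 3 = 1.
R2 applies: 1 + 2 = 3.
R4 applies: 3 + 2 = 5.
R5 does not apply.
R6 applies (level before this adjustment is 5 ≥ 4, so +2): 5 + 2 = 7.
Final offense level: 7.
Criminal history: 0 prior points → Category 1 (0-1).
Level 7 falls in the 7 band.
Grid: Level 7 × Category 1 = 88-104 weeks.
Probation check: level 7 ≤ 8 and category 1 ≤ 2 → eligible.

Yes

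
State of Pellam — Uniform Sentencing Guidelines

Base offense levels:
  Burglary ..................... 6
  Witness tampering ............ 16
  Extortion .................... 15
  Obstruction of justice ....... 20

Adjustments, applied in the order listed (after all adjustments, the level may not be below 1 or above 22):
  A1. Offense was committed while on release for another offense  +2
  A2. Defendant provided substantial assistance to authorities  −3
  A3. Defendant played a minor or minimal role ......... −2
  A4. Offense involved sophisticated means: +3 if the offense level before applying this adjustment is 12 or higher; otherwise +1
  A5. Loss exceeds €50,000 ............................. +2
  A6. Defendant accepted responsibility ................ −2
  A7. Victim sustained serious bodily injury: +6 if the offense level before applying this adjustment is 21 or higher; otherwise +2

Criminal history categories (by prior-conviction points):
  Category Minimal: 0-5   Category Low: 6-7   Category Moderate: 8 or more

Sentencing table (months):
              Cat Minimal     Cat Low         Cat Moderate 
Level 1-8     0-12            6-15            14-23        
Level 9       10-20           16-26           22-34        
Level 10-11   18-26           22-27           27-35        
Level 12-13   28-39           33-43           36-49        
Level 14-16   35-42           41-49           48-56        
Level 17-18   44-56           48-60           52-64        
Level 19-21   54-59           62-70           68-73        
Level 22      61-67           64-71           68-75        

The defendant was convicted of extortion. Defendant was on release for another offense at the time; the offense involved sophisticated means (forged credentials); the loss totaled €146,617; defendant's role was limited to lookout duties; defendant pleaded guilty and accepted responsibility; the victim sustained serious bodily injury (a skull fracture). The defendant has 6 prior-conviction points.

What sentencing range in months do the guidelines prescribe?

Base offense level for extortion: 15.
A1 applies: 15 + 2 = 17.
A3 applies: 17 − 2 = 15.
A4 applies (level before this adjustment is 15 ≥ 12, so +3): 15 + 3 = 18.
A5 applies: 18 + 2 = 20.
A6 applies: 20 − 2 = 18.
A7 applies (level before this adjustment is 18 < 21, so +2): 18 + 2 = 20.
Final offense level: 20.
Criminal history: 6 prior points → Category Low (6-7).
Level 20 falls in the 19-21 band.
Grid: Level 19-21 × Category Low = 62-70 months.

62-70 months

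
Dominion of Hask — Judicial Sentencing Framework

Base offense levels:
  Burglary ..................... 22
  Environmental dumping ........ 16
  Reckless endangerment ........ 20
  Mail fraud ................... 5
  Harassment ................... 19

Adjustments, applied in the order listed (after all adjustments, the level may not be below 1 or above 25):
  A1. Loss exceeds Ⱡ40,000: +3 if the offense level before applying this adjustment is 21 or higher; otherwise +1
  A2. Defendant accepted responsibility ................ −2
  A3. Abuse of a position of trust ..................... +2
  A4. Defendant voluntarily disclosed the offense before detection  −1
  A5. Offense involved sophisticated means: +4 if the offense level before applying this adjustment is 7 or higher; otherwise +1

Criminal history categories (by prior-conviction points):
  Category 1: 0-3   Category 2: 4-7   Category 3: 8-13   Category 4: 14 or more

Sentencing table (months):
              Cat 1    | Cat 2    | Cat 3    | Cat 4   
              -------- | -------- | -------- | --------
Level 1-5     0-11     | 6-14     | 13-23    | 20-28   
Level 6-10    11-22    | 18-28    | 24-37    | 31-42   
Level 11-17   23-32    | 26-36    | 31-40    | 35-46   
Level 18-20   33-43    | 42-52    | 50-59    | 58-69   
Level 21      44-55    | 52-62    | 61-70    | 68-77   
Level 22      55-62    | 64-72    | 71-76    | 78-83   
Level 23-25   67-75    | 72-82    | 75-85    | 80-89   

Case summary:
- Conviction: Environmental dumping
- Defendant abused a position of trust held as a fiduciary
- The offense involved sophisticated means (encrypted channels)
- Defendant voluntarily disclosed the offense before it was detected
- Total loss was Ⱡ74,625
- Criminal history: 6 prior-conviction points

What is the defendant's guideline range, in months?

64-72 months

Base offense level for environmental dumping: 16.
A1 applies (level before this adjustment is 16 < 21, so +1): 16 + 1 = 17.
A2 does not apply.
A3 applies: 17 + 2 = 19.
A4 applies: 19 − 1 = 18.
A5 applies (level before this adjustment is 18 ≥ 7, so +4): 18 + 4 = 22.
Final offense level: 22.
Criminal history: 6 prior points → Category 2 (4-7).
Level 22 falls in the 22 band.
Grid: Level 22 × Category 2 = 64-72 months.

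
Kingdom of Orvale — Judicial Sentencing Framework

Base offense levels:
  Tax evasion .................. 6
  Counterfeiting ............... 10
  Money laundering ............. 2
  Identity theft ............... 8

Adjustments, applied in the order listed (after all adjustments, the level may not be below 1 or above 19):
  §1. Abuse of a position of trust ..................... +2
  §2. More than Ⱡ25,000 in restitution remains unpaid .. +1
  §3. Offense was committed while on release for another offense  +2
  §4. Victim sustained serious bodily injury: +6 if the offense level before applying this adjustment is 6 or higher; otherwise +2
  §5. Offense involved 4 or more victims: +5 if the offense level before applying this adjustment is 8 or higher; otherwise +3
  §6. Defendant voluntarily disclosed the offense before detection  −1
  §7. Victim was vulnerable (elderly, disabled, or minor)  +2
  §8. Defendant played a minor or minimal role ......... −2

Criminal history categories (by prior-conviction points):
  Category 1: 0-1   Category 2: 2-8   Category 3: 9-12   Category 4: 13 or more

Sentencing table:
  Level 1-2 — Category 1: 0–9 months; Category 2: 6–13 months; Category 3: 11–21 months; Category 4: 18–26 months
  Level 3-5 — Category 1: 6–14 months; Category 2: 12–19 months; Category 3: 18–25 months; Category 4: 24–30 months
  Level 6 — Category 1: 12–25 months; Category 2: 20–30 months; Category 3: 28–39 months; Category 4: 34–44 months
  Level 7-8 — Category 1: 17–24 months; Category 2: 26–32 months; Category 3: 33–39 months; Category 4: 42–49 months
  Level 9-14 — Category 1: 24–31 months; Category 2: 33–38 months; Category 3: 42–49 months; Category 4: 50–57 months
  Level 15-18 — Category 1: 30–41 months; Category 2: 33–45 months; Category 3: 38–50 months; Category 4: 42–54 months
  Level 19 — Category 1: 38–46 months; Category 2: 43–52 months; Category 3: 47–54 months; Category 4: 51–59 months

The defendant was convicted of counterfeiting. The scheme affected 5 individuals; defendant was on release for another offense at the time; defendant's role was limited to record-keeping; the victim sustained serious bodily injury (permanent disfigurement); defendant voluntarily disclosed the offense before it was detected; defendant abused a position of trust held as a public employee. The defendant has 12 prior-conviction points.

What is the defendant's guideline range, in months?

Base offense level for counterfeiting: 10.
§1 applies: 10 + 2 = 12.
§2 does not apply.
§3 applies: 12 + 2 = 14.
§4 applies (level before this adjustment is 14 ≥ 6, so +6): 14 + 6 = 20.
§5 applies (level before this adjustment is 20 ≥ 8, so +5): 20 + 5 = 25.
§6 applies: 25 − 1 = 24.
§7 does not apply.
§8 applies: 24 − 2 = 22.
Level 22 exceeds the maximum of 19; capped at 19.
Final offense level: 19.
Criminal history: 12 prior points → Category 3 (9-12).
Level 19 falls in the 19 band.
Grid: Level 19 × Category 3 = 47-54 months.

47-54 months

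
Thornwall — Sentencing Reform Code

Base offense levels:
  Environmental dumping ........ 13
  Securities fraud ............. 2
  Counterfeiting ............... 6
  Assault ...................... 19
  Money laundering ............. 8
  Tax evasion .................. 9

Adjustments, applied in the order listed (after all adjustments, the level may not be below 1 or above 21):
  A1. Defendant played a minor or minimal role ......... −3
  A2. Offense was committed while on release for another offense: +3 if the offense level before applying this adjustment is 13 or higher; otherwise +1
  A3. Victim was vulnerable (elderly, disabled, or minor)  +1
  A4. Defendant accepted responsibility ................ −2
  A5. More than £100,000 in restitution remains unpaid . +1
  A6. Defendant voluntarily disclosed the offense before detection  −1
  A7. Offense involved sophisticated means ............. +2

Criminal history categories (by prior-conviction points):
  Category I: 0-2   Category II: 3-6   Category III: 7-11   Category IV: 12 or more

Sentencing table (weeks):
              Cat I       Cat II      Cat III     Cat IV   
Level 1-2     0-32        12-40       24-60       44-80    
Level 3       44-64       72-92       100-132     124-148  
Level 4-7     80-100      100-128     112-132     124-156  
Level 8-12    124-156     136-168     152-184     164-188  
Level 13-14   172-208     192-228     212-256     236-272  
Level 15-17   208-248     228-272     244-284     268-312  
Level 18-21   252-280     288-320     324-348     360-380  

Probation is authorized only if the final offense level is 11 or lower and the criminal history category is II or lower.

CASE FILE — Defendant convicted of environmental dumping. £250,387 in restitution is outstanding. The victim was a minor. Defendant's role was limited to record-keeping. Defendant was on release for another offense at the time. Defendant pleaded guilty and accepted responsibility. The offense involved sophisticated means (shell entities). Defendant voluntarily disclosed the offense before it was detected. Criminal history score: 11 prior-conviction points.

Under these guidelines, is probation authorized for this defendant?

Base offense level for environmental dumping: 13.
A1 applies: 13 − 3 = 10.
A2 applies (level before this adjustment is 10 < 13, so +1): 10 + 1 = 11.
A3 applies: 11 + 1 = 12.
A4 applies: 12 − 2 = 10.
A5 applies: 10 + 1 = 11.
A6 applies: 11 − 1 = 10.
A7 applies: 10 + 2 = 12.
Final offense level: 12.
Criminal history: 11 prior points → Category III (7-11).
Level 12 falls in the 8-12 band.
Grid: Level 8-12 × Category III = 152-184 weeks.
Probation check: level 12 > 11 and category III > II → not eligible.

No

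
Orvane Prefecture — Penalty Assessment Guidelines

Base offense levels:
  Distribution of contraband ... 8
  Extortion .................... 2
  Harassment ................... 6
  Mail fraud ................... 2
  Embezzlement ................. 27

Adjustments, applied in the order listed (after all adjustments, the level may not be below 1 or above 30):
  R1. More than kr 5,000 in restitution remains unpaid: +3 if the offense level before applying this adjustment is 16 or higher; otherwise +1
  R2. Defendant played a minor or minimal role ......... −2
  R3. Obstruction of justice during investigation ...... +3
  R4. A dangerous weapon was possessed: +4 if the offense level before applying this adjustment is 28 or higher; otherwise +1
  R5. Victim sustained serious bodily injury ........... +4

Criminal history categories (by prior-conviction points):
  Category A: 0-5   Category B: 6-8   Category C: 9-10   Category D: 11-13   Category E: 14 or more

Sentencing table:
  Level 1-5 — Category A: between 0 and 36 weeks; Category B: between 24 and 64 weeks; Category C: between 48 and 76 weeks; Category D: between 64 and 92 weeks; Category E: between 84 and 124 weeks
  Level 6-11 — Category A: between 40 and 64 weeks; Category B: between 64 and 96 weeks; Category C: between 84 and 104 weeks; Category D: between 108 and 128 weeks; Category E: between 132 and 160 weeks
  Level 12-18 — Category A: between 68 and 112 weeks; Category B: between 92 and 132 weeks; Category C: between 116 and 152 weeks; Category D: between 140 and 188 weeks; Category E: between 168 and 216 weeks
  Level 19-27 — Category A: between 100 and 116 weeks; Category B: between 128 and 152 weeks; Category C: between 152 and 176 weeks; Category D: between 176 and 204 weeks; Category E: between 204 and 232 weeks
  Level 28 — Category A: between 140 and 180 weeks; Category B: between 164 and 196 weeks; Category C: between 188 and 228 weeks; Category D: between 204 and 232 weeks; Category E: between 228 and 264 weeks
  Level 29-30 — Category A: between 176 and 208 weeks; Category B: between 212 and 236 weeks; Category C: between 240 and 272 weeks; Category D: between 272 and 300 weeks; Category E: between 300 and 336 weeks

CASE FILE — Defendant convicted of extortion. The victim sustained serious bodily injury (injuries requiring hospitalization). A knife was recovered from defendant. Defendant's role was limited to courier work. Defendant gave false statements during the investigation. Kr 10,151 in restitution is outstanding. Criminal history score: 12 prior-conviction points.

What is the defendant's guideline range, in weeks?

Base offense level for extortion: 2.
R1 applies (level before this adjustment is 2 < 16, so +1): 2 + 1 = 3.
R2 applies: 3 − 2 = 1.
R3 applies: 1 + 3 = 4.
R4 applies (level before this adjustment is 4 < 28, so +1): 4 + 1 = 5.
R5 applies: 5 + 4 = 9.
Final offense level: 9.
Criminal history: 12 prior points → Category D (11-13).
Level 9 falls in the 6-11 band.
Grid: Level 6-11 × Category D = 108-128 weeks.

108-128 weeks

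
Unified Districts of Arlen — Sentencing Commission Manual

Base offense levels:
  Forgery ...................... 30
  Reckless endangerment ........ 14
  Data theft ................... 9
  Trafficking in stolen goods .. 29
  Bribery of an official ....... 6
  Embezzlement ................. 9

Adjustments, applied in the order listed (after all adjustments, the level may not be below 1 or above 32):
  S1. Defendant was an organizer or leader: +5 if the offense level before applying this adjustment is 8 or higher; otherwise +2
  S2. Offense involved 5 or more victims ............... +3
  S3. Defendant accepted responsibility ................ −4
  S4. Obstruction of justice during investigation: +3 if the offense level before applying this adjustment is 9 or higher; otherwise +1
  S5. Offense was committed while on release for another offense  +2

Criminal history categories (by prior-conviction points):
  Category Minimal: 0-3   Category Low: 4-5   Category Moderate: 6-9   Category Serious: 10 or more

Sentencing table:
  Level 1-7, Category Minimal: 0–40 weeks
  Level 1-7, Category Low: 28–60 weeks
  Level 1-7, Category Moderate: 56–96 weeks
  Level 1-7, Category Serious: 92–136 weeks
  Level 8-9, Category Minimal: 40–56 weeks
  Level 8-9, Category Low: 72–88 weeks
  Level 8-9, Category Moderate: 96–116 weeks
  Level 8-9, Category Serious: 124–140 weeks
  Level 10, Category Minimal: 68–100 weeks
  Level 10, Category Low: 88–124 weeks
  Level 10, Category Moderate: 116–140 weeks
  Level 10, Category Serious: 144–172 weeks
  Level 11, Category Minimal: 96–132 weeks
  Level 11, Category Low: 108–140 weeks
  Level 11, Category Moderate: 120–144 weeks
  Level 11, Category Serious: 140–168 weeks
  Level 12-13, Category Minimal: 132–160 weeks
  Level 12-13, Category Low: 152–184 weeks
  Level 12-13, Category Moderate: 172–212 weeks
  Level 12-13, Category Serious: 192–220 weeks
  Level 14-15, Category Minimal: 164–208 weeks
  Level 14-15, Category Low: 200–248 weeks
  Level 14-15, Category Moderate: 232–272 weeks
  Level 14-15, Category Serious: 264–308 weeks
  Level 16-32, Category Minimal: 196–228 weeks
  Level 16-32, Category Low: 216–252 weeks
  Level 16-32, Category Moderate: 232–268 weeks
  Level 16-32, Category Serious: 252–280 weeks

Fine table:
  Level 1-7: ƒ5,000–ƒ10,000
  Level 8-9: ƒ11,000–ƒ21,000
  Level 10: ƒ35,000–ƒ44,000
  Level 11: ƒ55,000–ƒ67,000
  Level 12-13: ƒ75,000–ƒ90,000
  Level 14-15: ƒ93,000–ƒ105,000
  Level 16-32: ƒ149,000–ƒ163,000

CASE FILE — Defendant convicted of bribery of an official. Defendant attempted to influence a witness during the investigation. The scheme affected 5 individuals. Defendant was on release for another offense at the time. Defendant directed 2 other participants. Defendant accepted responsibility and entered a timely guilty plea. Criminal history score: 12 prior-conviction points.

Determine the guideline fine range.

ƒ35,000–ƒ44,000

Base offense level for bribery of an official: 6.
S1 applies (level before this adjustment is 6 < 8, so +2): 6 + 2 = 8.
S2 applies: 8 + 3 = 11.
S3 applies: 11 − 4 = 7.
S4 applies (level before this adjustment is 7 < 9, so +1): 7 + 1 = 8.
S5 applies: 8 + 2 = 10.
Final offense level: 10.
Level 10 falls in the 10 band.
Fine table: Level 10 → ƒ35,000–ƒ44,000.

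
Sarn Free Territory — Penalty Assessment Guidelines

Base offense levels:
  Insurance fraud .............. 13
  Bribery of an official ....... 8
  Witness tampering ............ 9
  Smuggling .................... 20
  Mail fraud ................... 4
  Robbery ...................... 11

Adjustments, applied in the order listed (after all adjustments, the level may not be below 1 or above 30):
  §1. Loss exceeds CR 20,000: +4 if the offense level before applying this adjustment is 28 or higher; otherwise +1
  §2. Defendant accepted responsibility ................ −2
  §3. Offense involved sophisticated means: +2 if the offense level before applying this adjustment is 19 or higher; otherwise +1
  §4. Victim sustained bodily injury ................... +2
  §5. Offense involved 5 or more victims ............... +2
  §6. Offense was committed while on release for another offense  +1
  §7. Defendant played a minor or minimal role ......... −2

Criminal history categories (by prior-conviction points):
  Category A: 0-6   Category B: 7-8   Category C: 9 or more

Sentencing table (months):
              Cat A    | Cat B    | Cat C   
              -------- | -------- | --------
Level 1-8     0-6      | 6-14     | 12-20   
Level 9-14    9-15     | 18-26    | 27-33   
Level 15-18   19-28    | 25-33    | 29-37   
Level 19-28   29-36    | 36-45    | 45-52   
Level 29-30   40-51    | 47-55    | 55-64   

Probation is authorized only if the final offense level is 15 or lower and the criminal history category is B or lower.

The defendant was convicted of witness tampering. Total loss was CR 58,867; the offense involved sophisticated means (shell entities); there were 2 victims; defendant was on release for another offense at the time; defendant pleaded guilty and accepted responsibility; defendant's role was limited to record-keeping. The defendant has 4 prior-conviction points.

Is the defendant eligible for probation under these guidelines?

Yes

Base offense level for witness tampering: 9.
§1 applies (level before this adjustment is 9 < 28, so +1): 9 + 1 = 10.
§2 applies: 10 − 2 = 8.
§3 applies (level before this adjustment is 8 < 19, so +1): 8 + 1 = 9.
§6 applies: 9 + 1 = 10.
§7 applies: 10 − 2 = 8.
Final offense level: 8.
Criminal history: 4 prior points → Category A (0-6).
Level 8 falls in the 1-8 band.
Grid: Level 1-8 × Category A = 0-6 months.
Probation check: level 8 ≤ 15 and category A ≤ B → eligible.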